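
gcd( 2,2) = 2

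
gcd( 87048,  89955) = 9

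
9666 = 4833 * 2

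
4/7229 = 4/7229 = 0.00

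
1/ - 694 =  - 1/694   =  -0.00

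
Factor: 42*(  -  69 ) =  - 2898  =  - 2^1*3^2*7^1*23^1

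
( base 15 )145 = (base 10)290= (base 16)122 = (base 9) 352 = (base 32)92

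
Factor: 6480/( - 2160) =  - 3 = -  3^1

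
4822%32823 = 4822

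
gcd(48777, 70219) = 71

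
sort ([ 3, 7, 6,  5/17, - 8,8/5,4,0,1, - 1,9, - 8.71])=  [ - 8.71, - 8, - 1,0, 5/17, 1, 8/5, 3 , 4,6, 7, 9]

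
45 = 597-552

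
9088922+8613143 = 17702065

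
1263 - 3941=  - 2678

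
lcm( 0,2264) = 0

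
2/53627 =2/53627 =0.00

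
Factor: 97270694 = 2^1 * 48635347^1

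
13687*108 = 1478196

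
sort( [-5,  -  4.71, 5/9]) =[ - 5, - 4.71,5/9] 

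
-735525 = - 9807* 75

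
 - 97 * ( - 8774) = 851078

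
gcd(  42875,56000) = 875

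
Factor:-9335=  -  5^1 *1867^1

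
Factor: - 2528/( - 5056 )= 2^( - 1 ) = 1/2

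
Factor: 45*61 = 2745 = 3^2*5^1*61^1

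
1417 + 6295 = 7712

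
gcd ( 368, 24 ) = 8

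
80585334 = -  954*( - 84471) 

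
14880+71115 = 85995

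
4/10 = 2/5=0.40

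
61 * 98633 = 6016613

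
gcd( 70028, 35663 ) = 1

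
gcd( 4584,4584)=4584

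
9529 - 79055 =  - 69526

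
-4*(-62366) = 249464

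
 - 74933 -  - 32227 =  - 42706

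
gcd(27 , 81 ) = 27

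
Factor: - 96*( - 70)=2^6*3^1*5^1*7^1 =6720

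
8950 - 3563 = 5387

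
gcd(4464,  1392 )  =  48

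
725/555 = 1 + 34/111 = 1.31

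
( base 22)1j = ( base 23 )1i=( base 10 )41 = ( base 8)51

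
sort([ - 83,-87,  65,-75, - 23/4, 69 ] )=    [ - 87, - 83, - 75, - 23/4, 65,69 ] 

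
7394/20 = 369+7/10=369.70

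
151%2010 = 151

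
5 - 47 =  - 42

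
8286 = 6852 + 1434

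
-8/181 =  - 1 + 173/181= - 0.04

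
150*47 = 7050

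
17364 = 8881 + 8483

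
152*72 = 10944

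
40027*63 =2521701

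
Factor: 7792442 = 2^1 * 7^1*199^1* 2797^1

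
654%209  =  27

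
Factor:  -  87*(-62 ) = 2^1*3^1 * 29^1*31^1=   5394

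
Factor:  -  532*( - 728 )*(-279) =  - 108055584 = - 2^5  *  3^2*7^2*13^1*19^1*31^1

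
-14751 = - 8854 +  - 5897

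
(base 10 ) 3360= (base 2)110100100000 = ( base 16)D20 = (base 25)59a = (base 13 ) 16b6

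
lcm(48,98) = 2352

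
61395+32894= 94289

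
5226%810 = 366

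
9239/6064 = 9239/6064 = 1.52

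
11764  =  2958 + 8806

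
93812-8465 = 85347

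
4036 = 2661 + 1375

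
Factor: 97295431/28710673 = 1319^( - 1)*21767^( - 1)*97295431^1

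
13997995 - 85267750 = - 71269755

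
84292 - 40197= 44095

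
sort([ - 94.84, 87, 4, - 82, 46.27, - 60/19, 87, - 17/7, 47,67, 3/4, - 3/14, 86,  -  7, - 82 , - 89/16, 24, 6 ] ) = [ - 94.84, - 82, - 82, - 7,  -  89/16, - 60/19,-17/7,-3/14, 3/4, 4, 6,24,46.27, 47,67, 86, 87,87 ] 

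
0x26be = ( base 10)9918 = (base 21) 11A6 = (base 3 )111121100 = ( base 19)1890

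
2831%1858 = 973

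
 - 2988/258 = -12 + 18/43 = - 11.58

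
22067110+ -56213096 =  - 34145986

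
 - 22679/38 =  - 597 + 7/38 = - 596.82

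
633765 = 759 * 835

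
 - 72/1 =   -  72 = - 72.00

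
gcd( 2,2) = 2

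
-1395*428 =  - 597060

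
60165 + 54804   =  114969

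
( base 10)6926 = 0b1101100001110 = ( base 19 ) 103A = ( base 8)15416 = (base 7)26123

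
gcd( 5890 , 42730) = 10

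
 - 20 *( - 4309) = 86180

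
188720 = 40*4718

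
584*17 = 9928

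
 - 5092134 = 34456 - 5126590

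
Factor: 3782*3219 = 2^1 *3^1 * 29^1*31^1*37^1 * 61^1 = 12174258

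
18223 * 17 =309791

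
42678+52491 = 95169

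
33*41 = 1353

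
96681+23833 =120514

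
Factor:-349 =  - 349^1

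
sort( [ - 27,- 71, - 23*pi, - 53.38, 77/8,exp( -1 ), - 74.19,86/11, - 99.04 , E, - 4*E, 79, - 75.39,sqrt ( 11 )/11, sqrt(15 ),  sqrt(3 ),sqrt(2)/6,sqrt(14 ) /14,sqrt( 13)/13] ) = [ - 99.04,  -  75.39, - 74.19, - 23*pi,- 71, - 53.38 , - 27, - 4*E, sqrt(2)/6,sqrt( 14)/14,sqrt(13)/13,sqrt( 11)/11,exp (-1),sqrt (3), E, sqrt(15), 86/11,77/8,79 ]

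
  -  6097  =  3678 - 9775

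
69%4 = 1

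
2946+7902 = 10848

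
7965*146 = 1162890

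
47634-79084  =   -31450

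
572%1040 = 572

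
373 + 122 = 495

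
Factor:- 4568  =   - 2^3 * 571^1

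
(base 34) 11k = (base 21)2FD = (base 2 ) 10010111010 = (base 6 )5334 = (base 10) 1210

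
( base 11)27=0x1D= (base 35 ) t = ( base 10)29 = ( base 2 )11101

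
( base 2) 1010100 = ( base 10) 84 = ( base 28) 30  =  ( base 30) 2o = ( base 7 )150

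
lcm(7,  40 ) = 280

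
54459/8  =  54459/8  =  6807.38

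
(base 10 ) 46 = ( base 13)37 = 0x2e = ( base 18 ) 2a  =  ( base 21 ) 24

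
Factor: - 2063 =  - 2063^1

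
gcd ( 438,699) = 3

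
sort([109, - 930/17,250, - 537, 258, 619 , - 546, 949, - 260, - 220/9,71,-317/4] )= [  -  546,  -  537, - 260, - 317/4, -930/17,  -  220/9, 71, 109, 250,258,619, 949 ]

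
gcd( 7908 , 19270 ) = 2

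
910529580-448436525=462093055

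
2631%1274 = 83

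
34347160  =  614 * 55940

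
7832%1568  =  1560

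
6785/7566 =6785/7566 = 0.90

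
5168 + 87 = 5255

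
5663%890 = 323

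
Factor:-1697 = -1697^1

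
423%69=9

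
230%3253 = 230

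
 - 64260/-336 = 765/4 = 191.25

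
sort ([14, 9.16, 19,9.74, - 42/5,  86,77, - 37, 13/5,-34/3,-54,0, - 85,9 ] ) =[ - 85, - 54 , -37, - 34/3, - 42/5, 0,  13/5, 9,9.16 , 9.74,14, 19,77, 86 ] 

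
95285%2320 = 165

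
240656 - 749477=-508821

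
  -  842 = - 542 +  -300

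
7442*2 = 14884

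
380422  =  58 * 6559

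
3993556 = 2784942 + 1208614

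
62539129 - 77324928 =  - 14785799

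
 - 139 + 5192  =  5053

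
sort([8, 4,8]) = [ 4, 8,  8]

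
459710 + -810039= - 350329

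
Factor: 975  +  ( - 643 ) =332= 2^2*83^1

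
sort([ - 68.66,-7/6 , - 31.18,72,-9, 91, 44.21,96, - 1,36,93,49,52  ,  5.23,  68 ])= [ - 68.66, - 31.18, - 9,-7/6,-1,5.23, 36,44.21,49,52, 68 , 72, 91, 93, 96]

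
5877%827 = 88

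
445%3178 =445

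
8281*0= 0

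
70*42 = 2940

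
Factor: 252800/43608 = 2^4*3^(-1 )*5^2*23^( - 1) = 400/69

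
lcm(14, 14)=14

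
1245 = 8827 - 7582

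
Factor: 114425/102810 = 2^(-1)*3^( -1 )*5^1*149^ ( - 1 )*199^1 = 995/894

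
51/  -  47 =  - 51/47 = -  1.09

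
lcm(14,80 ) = 560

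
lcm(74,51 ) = 3774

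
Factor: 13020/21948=35/59 = 5^1 * 7^1 * 59^( - 1) 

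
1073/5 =1073/5= 214.60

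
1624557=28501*57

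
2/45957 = 2/45957  =  0.00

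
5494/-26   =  -212+9/13 = - 211.31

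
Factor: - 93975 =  - 3^1*5^2*7^1*179^1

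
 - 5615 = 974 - 6589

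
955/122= 7+101/122 = 7.83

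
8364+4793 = 13157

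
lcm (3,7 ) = 21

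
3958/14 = 1979/7 = 282.71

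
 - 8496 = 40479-48975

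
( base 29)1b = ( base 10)40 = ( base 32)18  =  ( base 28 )1c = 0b101000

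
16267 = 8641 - - 7626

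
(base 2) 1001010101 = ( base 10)597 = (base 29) kh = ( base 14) 309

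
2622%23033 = 2622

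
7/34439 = 7/34439 = 0.00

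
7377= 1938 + 5439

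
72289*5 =361445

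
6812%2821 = 1170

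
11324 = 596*19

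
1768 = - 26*( - 68) 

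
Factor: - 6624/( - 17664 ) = 2^(- 3 )*3^1 = 3/8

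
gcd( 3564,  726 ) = 66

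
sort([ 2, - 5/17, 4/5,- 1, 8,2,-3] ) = [ - 3, - 1,-5/17, 4/5, 2, 2,  8]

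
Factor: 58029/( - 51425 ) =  - 3^1*5^ ( - 2 )*11^( - 2 ) * 17^( - 1 )*23^1 * 29^2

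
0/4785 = 0 =0.00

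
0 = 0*74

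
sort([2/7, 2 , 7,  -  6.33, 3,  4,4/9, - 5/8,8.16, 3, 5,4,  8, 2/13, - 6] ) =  [-6.33,-6,-5/8,2/13,  2/7,  4/9,  2, 3, 3,4,  4,  5, 7,8,8.16] 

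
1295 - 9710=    - 8415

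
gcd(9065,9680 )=5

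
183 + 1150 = 1333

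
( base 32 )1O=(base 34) 1M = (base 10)56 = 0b111000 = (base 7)110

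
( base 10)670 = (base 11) 55a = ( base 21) 1AJ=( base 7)1645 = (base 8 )1236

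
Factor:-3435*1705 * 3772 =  - 22091378100 = - 2^2 * 3^1 *5^2 * 11^1 * 23^1 * 31^1*41^1*229^1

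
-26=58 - 84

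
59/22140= 59/22140  =  0.00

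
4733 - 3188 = 1545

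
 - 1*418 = - 418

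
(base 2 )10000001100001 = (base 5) 231124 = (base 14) 3041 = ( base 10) 8289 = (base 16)2061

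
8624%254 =242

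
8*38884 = 311072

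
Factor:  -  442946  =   - 2^1*7^1*29^1*1091^1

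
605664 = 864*701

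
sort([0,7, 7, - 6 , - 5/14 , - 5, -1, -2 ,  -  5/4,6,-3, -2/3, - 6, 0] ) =[ -6,-6, - 5, - 3, - 2, -5/4, - 1, - 2/3, - 5/14,0,0,  6,  7,7 ] 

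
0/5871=0 = 0.00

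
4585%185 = 145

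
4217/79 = 4217/79=53.38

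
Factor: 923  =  13^1*71^1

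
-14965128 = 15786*(-948 ) 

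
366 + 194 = 560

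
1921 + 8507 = 10428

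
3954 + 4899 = 8853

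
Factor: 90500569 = 90500569^1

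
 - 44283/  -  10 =44283/10  =  4428.30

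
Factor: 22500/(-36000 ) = -2^(-3)* 5^1  =  -5/8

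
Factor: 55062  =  2^1*3^2*7^1*19^1*23^1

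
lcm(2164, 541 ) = 2164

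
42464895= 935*45417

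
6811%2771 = 1269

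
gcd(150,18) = 6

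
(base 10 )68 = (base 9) 75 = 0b1000100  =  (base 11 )62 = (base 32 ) 24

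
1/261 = 1/261 = 0.00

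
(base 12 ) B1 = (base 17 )7E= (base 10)133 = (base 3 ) 11221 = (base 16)85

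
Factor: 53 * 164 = 8692 = 2^2 * 41^1*53^1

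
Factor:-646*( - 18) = 2^2*3^2*17^1*19^1 = 11628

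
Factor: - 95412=-2^2*3^1 * 7951^1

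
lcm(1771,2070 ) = 159390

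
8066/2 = 4033 = 4033.00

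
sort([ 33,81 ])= [33, 81 ]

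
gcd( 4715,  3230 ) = 5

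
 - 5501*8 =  - 44008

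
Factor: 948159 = 3^3 * 35117^1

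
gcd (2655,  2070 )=45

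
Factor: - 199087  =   - 7^2*17^1*239^1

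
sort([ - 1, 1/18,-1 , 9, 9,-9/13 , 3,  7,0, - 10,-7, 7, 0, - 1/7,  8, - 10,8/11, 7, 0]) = [-10, - 10, - 7, - 1,- 1, - 9/13,  -  1/7,0, 0,0, 1/18, 8/11, 3 , 7, 7, 7, 8, 9,  9]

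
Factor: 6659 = 6659^1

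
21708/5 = 21708/5= 4341.60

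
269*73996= 19904924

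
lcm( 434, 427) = 26474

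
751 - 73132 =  - 72381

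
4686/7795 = 4686/7795 = 0.60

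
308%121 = 66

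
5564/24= 1391/6 = 231.83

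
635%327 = 308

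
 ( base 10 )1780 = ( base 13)a6c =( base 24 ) 324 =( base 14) 912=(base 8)3364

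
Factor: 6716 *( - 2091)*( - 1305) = 2^2*3^3*5^1*17^1*23^1*29^1*41^1*73^1 = 18326318580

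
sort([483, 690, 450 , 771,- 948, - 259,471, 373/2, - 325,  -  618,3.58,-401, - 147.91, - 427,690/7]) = [ - 948, - 618,  -  427, - 401, - 325,  -  259,-147.91, 3.58, 690/7 , 373/2 , 450,471 , 483,690,771 ]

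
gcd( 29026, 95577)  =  1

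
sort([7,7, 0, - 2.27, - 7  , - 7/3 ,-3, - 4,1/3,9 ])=[ - 7, - 4 , - 3,-7/3, - 2.27,  0, 1/3,7, 7, 9] 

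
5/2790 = 1/558 = 0.00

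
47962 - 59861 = - 11899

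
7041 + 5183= 12224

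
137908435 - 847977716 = -710069281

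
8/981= 8/981 = 0.01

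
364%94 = 82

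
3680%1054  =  518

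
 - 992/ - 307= 3 + 71/307 = 3.23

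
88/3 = 88/3 = 29.33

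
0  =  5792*0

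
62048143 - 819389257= - 757341114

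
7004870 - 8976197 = - 1971327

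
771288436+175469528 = 946757964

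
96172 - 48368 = 47804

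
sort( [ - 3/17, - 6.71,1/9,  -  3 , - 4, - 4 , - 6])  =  [ - 6.71, - 6  , - 4, - 4, - 3, - 3/17, 1/9] 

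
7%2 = 1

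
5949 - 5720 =229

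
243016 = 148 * 1642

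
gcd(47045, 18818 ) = 9409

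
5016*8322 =41743152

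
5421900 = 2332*2325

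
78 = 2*39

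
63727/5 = 63727/5 = 12745.40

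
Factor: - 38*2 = -76  =  -  2^2*19^1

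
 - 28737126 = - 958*29997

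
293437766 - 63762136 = 229675630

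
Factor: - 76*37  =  -2^2*19^1*37^1 =- 2812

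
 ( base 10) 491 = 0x1EB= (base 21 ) 128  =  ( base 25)JG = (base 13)2BA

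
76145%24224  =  3473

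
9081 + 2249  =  11330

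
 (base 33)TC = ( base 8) 1711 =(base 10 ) 969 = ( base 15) 449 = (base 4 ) 33021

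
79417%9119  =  6465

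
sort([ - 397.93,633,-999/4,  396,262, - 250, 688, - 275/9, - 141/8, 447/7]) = [ - 397.93 , - 250, - 999/4, - 275/9, - 141/8 , 447/7, 262,396,633,688] 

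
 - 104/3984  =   - 13/498=- 0.03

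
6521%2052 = 365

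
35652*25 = 891300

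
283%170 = 113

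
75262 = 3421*22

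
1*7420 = 7420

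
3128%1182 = 764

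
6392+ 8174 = 14566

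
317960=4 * 79490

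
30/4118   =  15/2059 = 0.01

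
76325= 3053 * 25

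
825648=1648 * 501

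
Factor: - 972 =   -  2^2*3^5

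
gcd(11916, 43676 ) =4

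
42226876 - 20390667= 21836209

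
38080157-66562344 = - 28482187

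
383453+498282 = 881735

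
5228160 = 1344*3890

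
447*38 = 16986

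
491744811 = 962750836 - 471006025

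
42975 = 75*573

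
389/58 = 389/58 = 6.71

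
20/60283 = 20/60283 = 0.00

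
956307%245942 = 218481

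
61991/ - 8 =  - 61991/8 = - 7748.88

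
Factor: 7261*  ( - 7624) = -2^3 * 53^1*137^1*953^1 = - 55357864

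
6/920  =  3/460 = 0.01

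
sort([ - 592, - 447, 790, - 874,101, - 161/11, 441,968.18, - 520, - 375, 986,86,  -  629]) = [ - 874,  -  629, - 592, - 520,- 447, - 375, - 161/11, 86,101,441, 790, 968.18, 986] 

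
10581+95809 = 106390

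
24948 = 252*99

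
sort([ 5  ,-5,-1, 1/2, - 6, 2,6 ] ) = [-6, - 5,- 1,1/2, 2,5, 6]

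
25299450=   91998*275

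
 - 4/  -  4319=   4/4319 = 0.00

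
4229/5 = 4229/5 =845.80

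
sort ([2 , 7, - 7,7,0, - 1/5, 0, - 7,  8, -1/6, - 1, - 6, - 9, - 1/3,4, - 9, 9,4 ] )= [ - 9,-9, - 7, - 7, - 6, - 1, - 1/3, - 1/5,  -  1/6,0 , 0, 2,4,4, 7,7,8,9] 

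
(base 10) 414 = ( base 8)636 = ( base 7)1131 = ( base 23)i0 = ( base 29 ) e8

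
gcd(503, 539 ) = 1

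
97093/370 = 262 + 153/370 = 262.41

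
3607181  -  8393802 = -4786621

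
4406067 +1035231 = 5441298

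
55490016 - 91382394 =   -  35892378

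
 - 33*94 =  - 3102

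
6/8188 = 3/4094 = 0.00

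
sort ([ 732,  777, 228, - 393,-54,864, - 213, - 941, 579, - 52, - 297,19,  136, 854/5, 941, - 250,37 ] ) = [ - 941, - 393, - 297, - 250, - 213 ,-54,  -  52,19, 37,136 , 854/5, 228, 579, 732, 777, 864,941 ] 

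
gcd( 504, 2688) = 168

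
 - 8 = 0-8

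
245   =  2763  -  2518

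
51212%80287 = 51212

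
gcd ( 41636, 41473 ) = 1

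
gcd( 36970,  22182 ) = 7394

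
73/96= 73/96 = 0.76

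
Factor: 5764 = 2^2*11^1*131^1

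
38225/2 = 19112 + 1/2  =  19112.50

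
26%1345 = 26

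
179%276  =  179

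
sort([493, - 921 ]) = [ - 921, 493 ] 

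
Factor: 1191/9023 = 3^1*7^( - 1) * 397^1* 1289^( - 1) 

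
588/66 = 8 + 10/11  =  8.91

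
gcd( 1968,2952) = 984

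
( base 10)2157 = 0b100001101101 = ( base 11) 1691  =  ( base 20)57h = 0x86D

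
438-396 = 42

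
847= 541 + 306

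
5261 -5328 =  - 67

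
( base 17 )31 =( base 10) 52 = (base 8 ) 64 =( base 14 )3a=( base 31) 1L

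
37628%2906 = 2756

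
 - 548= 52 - 600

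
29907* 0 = 0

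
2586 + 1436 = 4022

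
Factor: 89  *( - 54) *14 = - 67284 =- 2^2*3^3*7^1*89^1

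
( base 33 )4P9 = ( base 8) 12106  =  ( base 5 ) 131230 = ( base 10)5190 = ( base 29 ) 64s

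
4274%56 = 18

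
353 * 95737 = 33795161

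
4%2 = 0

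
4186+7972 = 12158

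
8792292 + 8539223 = 17331515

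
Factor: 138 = 2^1*3^1*23^1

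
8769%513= 48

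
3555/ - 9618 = - 1185/3206  =  - 0.37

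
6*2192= 13152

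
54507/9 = 18169/3  =  6056.33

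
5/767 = 5/767 =0.01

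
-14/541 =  - 1 + 527/541 = - 0.03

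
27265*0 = 0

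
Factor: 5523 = 3^1*7^1*263^1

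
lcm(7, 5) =35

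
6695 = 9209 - 2514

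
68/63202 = 34/31601 = 0.00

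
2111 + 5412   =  7523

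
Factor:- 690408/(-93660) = 2^1*3^1*5^ (-1 )*7^ ( - 1)*43^1 = 258/35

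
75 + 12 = 87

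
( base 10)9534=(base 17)1FGE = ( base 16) 253E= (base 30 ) AHO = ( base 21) 10d0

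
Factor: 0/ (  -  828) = 0  =  0^1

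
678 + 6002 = 6680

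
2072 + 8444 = 10516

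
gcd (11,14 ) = 1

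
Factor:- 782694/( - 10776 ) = 130449/1796  =  2^(-2)*3^1 * 11^1*59^1*67^1*449^( - 1) 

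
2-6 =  - 4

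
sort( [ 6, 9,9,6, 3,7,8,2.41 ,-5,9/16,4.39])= [ - 5, 9/16,2.41, 3, 4.39,6,  6,7,8, 9 , 9 ] 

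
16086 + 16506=32592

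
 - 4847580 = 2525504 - 7373084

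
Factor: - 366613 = -13^1*28201^1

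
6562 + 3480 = 10042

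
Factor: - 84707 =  - 7^1*12101^1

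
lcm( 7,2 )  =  14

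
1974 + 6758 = 8732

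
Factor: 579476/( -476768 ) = -457/376 = -2^(  -  3)*47^( - 1) * 457^1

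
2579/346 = 2579/346 = 7.45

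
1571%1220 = 351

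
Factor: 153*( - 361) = - 3^2*17^1*19^2  =  -  55233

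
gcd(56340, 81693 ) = 2817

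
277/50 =5 + 27/50  =  5.54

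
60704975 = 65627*925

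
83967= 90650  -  6683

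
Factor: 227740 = 2^2*5^1*59^1 * 193^1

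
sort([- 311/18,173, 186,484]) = [ - 311/18,173, 186,484]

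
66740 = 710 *94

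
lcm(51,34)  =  102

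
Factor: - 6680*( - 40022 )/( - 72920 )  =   - 6683674/1823 = - 2^1*167^1*1823^( -1 )*20011^1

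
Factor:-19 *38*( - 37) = 2^1*19^2 *37^1 =26714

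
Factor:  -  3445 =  - 5^1 * 13^1*53^1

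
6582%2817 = 948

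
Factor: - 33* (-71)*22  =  2^1 * 3^1*11^2 * 71^1 = 51546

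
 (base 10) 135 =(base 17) 7g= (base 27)50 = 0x87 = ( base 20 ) 6F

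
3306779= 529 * 6251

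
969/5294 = 969/5294 = 0.18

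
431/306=431/306 = 1.41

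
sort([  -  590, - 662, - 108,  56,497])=[ -662, - 590, - 108,56,497]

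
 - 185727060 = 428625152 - 614352212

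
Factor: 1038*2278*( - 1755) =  - 4149809820 = - 2^2*3^4*5^1*13^1*17^1*67^1 * 173^1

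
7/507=7/507=0.01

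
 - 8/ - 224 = 1/28 = 0.04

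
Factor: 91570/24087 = 2^1*3^( -1 )*5^1*7^( - 1) * 31^( - 1 )*37^( - 1 )*9157^1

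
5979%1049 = 734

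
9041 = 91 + 8950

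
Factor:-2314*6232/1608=-2^1 * 3^(-1 )*13^1 * 19^1 * 41^1*67^(-1)*89^1 = -  1802606/201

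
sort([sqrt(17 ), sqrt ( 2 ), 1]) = [ 1, sqrt( 2), sqrt(17 )]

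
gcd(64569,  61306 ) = 1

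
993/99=331/33 = 10.03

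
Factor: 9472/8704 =37/34 = 2^( - 1) * 17^(  -  1) * 37^1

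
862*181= 156022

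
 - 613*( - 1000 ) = 613000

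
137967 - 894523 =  - 756556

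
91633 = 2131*43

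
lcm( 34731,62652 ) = 3195252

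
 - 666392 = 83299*(- 8)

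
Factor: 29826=2^1*3^2 * 1657^1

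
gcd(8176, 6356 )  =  28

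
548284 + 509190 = 1057474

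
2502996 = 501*4996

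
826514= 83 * 9958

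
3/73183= 3/73183 = 0.00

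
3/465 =1/155 =0.01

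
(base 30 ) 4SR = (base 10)4467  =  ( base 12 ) 2703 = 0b1000101110011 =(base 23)8a5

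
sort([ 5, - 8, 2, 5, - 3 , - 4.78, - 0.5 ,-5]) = [-8, - 5,- 4.78, - 3,-0.5,  2,5, 5]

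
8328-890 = 7438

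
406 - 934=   -  528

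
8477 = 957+7520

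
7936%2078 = 1702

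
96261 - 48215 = 48046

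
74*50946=3770004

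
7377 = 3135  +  4242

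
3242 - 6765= - 3523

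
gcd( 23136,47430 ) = 6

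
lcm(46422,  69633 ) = 139266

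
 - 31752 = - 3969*8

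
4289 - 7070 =-2781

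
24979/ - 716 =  - 24979/716=   -34.89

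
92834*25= 2320850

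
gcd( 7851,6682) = 1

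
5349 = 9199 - 3850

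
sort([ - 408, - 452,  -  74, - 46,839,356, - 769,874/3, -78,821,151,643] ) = [ - 769, - 452, - 408, - 78, - 74, - 46,151, 874/3, 356,  643, 821,  839]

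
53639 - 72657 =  - 19018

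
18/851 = 18/851  =  0.02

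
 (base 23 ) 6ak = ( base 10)3424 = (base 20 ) 8b4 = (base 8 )6540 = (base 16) d60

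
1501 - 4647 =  - 3146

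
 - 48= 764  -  812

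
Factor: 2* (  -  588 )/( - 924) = 2^1 * 7^1 * 11^( -1) =14/11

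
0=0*9847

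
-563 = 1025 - 1588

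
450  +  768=1218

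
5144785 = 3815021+1329764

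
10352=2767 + 7585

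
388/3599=388/3599 = 0.11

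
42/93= 14/31= 0.45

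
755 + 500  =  1255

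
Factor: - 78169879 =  - 31^1*2521609^1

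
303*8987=2723061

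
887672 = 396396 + 491276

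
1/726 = 1/726 = 0.00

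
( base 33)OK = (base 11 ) 679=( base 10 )812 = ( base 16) 32C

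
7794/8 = 3897/4 = 974.25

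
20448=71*288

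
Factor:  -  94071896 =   -  2^3*11758987^1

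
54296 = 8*6787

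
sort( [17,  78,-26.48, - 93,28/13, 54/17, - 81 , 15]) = [-93, -81,-26.48, 28/13 , 54/17, 15, 17,  78]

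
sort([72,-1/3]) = [ - 1/3,72 ] 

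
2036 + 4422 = 6458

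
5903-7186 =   -  1283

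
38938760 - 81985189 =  - 43046429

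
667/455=1+212/455 =1.47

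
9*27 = 243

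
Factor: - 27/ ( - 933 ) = 9/311 = 3^2*311^(  -  1 )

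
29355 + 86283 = 115638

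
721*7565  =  5454365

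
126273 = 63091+63182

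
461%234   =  227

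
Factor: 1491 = 3^1*7^1*71^1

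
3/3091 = 3/3091 = 0.00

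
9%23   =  9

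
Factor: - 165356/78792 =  - 617/294 = - 2^( - 1)*3^( - 1)*7^( - 2)*617^1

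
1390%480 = 430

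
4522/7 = 646= 646.00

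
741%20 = 1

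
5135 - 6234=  - 1099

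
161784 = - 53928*(-3 ) 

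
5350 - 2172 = 3178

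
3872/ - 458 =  - 1936/229   =  -  8.45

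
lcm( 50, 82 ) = 2050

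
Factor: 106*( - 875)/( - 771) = 92750/771 = 2^1*3^( - 1)  *5^3*7^1*53^1*257^(-1) 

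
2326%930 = 466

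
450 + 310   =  760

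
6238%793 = 687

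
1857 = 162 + 1695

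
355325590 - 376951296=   -  21625706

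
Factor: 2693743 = 13^1*353^1*587^1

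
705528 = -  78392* (-9)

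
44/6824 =11/1706=0.01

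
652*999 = 651348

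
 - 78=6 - 84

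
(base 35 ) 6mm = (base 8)17716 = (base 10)8142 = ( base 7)32511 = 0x1fce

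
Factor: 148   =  2^2*37^1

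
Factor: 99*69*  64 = 2^6*3^3*11^1*23^1 = 437184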